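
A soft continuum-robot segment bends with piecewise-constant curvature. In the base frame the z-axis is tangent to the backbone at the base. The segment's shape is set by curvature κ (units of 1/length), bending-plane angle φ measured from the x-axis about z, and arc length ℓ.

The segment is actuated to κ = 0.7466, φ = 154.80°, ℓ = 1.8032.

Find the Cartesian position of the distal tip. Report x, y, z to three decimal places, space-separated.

θ = κ·ℓ = 0.7466 × 1.8032 = 1.34627 rad
ρ = (1 − cos θ)/κ = (1 − 0.22265)/0.7466 = 1.04119
z = sin θ / κ = 0.97490/0.7466 = 1.30579
x = ρ cos φ = 1.04119 × cos(154.80°) = -0.94210
y = ρ sin φ = 1.04119 × sin(154.80°) = 0.44332

-0.942 0.443 1.306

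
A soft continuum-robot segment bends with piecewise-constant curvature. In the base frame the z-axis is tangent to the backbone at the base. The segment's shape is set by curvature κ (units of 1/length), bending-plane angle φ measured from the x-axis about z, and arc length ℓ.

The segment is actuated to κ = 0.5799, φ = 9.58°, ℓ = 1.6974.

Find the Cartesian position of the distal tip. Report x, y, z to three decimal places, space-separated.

0.759 0.128 1.436

θ = κ·ℓ = 0.5799 × 1.6974 = 0.98432 rad
ρ = (1 − cos θ)/κ = (1 − 0.55343)/0.5799 = 0.77008
z = sin θ / κ = 0.83290/0.5799 = 1.43628
x = ρ cos φ = 0.77008 × cos(9.58°) = 0.75935
y = ρ sin φ = 0.77008 × sin(9.58°) = 0.12816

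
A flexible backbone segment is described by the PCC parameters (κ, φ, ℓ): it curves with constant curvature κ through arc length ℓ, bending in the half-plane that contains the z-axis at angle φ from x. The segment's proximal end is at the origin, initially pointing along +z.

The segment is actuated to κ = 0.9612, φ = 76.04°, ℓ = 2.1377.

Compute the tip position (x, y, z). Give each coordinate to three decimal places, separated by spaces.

0.368 1.479 0.921

θ = κ·ℓ = 0.9612 × 2.1377 = 2.05476 rad
ρ = (1 − cos θ)/κ = (1 − -0.46529)/0.9612 = 1.52444
z = sin θ / κ = 0.88516/0.9612 = 0.92089
x = ρ cos φ = 1.52444 × cos(76.04°) = 0.36776
y = ρ sin φ = 1.52444 × sin(76.04°) = 1.47941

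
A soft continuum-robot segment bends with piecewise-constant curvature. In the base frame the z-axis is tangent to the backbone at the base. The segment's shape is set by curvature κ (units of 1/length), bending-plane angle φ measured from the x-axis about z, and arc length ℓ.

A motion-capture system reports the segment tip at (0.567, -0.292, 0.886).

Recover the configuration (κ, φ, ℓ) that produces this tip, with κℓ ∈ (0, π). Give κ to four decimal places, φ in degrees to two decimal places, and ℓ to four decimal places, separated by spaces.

ρ = √(x²+y²) = √(0.567² + -0.292²) = 0.63777
φ = atan2(y, x) mod 360° = atan2(-0.292, 0.567) = 332.7519°
|p|² = ρ² + z² = 0.63777² + 0.886² = 1.19175
κ = 2ρ / |p|² = 2×0.63777 / 1.19175 = 1.07031
θ = 2·atan2(ρ, z) = 2·atan2(0.63777, 0.886) = 1.24783 rad
ℓ = θ/κ = 1.24783/1.07031 = 1.16585

1.0703 332.75 1.1659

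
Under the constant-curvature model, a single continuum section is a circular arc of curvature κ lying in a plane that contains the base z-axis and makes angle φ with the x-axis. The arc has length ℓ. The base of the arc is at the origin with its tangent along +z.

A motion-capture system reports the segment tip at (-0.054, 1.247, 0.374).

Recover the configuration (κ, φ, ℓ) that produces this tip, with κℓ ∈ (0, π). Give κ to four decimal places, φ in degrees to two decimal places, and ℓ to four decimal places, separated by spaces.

ρ = √(x²+y²) = √(-0.054² + 1.247²) = 1.24817
φ = atan2(y, x) mod 360° = atan2(1.247, -0.054) = 92.4796°
|p|² = ρ² + z² = 1.24817² + 0.374² = 1.69780
κ = 2ρ / |p|² = 2×1.24817 / 1.69780 = 1.47034
θ = 2·atan2(ρ, z) = 2·atan2(1.24817, 0.374) = 2.55934 rad
ℓ = θ/κ = 2.55934/1.47034 = 1.74065

1.4703 92.48 1.7407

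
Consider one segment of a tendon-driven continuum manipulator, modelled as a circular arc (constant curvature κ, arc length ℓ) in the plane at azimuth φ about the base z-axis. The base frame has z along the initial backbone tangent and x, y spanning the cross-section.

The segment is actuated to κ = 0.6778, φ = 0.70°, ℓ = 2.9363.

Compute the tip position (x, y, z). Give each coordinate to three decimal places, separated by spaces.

2.076 0.025 1.347

θ = κ·ℓ = 0.6778 × 2.9363 = 1.99022 rad
ρ = (1 − cos θ)/κ = (1 − -0.40724)/0.6778 = 2.07618
z = sin θ / κ = 0.91332/0.6778 = 1.34748
x = ρ cos φ = 2.07618 × cos(0.70°) = 2.07603
y = ρ sin φ = 2.07618 × sin(0.70°) = 0.02536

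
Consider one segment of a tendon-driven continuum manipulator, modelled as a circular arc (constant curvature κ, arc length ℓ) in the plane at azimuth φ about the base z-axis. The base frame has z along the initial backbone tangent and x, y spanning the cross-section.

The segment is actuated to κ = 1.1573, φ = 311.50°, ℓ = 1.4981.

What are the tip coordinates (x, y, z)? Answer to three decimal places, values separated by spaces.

θ = κ·ℓ = 1.1573 × 1.4981 = 1.73375 rad
ρ = (1 − cos θ)/κ = (1 − -0.16223)/1.1573 = 1.00426
z = sin θ / κ = 0.98675/1.1573 = 0.85263
x = ρ cos φ = 1.00426 × cos(311.50°) = 0.66545
y = ρ sin φ = 1.00426 × sin(311.50°) = -0.75215

0.665 -0.752 0.853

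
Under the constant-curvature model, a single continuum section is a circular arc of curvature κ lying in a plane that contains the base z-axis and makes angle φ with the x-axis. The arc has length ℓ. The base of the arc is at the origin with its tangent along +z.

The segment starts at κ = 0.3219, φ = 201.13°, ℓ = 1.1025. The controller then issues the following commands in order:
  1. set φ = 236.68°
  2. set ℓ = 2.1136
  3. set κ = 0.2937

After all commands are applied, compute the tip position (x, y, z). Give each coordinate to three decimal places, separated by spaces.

initial: κ=0.3219, φ=201.13°, ℓ=1.1025
cmd 1: set φ=236.68° → (κ,φ,ℓ)=(0.3219,236.68°,1.1025) → tip=(-0.1063,-0.1618,1.0795)
cmd 2: set ℓ=2.1136 → (κ,φ,ℓ)=(0.3219,236.68°,2.1136) → tip=(-0.3800,-0.5780,1.9543)
cmd 3: set κ=0.2937 → (κ,φ,ℓ)=(0.2937,236.68°,2.1136) → tip=(-0.3489,-0.5308,1.9804)

-0.349 -0.531 1.980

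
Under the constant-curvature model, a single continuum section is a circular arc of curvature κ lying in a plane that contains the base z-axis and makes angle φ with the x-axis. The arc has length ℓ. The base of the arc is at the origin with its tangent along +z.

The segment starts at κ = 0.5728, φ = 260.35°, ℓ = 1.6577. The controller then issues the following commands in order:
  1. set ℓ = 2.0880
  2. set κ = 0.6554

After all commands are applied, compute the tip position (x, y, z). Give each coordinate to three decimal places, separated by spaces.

initial: κ=0.5728, φ=260.35°, ℓ=1.6577
cmd 1: set ℓ=2.0880 → (κ,φ,ℓ)=(0.5728,260.35°,2.0880) → tip=(-0.1855,-1.0910,1.6246)
cmd 2: set κ=0.6554 → (κ,φ,ℓ)=(0.6554,260.35°,2.0880) → tip=(-0.2044,-1.2019,1.4947)

-0.204 -1.202 1.495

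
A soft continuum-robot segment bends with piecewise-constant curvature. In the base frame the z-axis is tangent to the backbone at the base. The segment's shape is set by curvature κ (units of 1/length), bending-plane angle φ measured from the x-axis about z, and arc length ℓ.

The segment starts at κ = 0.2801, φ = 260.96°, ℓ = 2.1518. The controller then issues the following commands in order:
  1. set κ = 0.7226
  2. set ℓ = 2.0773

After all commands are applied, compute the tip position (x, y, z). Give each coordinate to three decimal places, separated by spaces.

-0.202 -1.271 1.381

initial: κ=0.2801, φ=260.96°, ℓ=2.1518
cmd 1: set κ=0.7226 → (κ,φ,ℓ)=(0.7226,260.96°,2.1518) → tip=(-0.2140,-1.3450,1.3837)
cmd 2: set ℓ=2.0773 → (κ,φ,ℓ)=(0.7226,260.96°,2.0773) → tip=(-0.2023,-1.2715,1.3805)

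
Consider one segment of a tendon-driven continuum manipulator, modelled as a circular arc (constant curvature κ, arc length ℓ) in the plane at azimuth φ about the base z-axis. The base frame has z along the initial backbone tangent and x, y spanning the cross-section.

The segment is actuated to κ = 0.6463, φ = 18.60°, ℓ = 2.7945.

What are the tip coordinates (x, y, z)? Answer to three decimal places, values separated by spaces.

1.808 0.609 1.505

θ = κ·ℓ = 0.6463 × 2.7945 = 1.80609 rad
ρ = (1 − cos θ)/κ = (1 − -0.23312)/0.6463 = 1.90797
z = sin θ / κ = 0.97245/0.6463 = 1.50464
x = ρ cos φ = 1.90797 × cos(18.60°) = 1.80832
y = ρ sin φ = 1.90797 × sin(18.60°) = 0.60857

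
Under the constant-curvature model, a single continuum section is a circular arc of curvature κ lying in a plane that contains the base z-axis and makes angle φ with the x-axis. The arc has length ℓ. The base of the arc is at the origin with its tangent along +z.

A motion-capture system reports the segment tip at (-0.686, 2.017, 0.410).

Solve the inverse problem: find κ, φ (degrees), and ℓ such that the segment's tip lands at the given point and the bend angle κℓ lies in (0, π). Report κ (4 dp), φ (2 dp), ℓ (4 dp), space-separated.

0.9052 108.78 3.0504

ρ = √(x²+y²) = √(-0.686² + 2.017²) = 2.13047
φ = atan2(y, x) mod 360° = atan2(2.017, -0.686) = 108.7836°
|p|² = ρ² + z² = 2.13047² + 0.410² = 4.70698
κ = 2ρ / |p|² = 2×2.13047 / 4.70698 = 0.90524
θ = 2·atan2(ρ, z) = 2·atan2(2.13047, 0.410) = 2.76135 rad
ℓ = θ/κ = 2.76135/0.90524 = 3.05042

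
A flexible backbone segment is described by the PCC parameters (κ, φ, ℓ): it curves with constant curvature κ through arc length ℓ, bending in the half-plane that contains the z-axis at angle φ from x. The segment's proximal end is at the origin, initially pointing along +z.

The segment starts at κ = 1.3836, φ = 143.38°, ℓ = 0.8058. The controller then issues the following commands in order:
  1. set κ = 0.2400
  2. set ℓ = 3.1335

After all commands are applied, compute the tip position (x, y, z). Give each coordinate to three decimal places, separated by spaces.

-0.902 0.670 2.846

initial: κ=1.3836, φ=143.38°, ℓ=0.8058
cmd 1: set κ=0.2400 → (κ,φ,ℓ)=(0.2400,143.38°,0.8058) → tip=(-0.0623,0.0463,0.8008)
cmd 2: set ℓ=3.1335 → (κ,φ,ℓ)=(0.2400,143.38°,3.1335) → tip=(-0.9019,0.6703,2.8464)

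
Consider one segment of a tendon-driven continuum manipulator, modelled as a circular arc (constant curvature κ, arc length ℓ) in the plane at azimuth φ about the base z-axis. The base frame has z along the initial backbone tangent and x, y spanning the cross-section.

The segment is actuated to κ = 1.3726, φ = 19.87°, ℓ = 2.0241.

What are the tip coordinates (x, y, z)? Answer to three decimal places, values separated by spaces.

θ = κ·ℓ = 1.3726 × 2.0241 = 2.77828 rad
ρ = (1 − cos θ)/κ = (1 − -0.93472)/1.3726 = 1.40953
z = sin θ / κ = 0.35537/1.3726 = 0.25890
x = ρ cos φ = 1.40953 × cos(19.87°) = 1.32562
y = ρ sin φ = 1.40953 × sin(19.87°) = 0.47908

1.326 0.479 0.259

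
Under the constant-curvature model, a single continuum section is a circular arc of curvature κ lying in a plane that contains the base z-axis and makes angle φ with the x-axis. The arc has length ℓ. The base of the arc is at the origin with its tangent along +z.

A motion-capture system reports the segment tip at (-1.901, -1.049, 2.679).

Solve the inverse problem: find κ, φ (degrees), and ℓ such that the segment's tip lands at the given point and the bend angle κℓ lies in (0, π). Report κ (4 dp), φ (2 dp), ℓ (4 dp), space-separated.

0.3652 208.89 3.7301

ρ = √(x²+y²) = √(-1.901² + -1.049²) = 2.17122
φ = atan2(y, x) mod 360° = atan2(-1.049, -1.901) = 208.8906°
|p|² = ρ² + z² = 2.17122² + 2.679² = 11.89124
κ = 2ρ / |p|² = 2×2.17122 / 11.89124 = 0.36518
θ = 2·atan2(ρ, z) = 2·atan2(2.17122, 2.679) = 1.36217 rad
ℓ = θ/κ = 1.36217/0.36518 = 3.73014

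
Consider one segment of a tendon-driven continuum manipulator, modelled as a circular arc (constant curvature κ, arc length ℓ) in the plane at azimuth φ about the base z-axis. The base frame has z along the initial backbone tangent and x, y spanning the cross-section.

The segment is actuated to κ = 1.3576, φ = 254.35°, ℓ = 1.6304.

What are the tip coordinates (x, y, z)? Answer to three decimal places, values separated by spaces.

θ = κ·ℓ = 1.3576 × 1.6304 = 2.21343 rad
ρ = (1 − cos θ)/κ = (1 − -0.59931)/1.3576 = 1.17804
z = sin θ / κ = 0.80052/1.3576 = 0.58966
x = ρ cos φ = 1.17804 × cos(254.35°) = -0.31779
y = ρ sin φ = 1.17804 × sin(254.35°) = -1.13437

-0.318 -1.134 0.590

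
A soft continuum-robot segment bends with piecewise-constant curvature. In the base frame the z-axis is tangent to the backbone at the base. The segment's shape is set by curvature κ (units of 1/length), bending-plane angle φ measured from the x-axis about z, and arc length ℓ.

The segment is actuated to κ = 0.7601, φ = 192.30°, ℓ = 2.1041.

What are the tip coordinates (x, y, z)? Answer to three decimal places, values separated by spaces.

-1.322 -0.288 1.315

θ = κ·ℓ = 0.7601 × 2.1041 = 1.59933 rad
ρ = (1 − cos θ)/κ = (1 − -0.02853)/0.7601 = 1.35315
z = sin θ / κ = 0.99959/0.7601 = 1.31508
x = ρ cos φ = 1.35315 × cos(192.30°) = -1.32209
y = ρ sin φ = 1.35315 × sin(192.30°) = -0.28826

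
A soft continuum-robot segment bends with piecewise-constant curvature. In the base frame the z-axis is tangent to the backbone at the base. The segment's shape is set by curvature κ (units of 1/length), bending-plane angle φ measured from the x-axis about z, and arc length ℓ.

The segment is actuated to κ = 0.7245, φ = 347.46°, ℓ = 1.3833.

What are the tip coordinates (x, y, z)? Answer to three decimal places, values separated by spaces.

0.622 -0.138 1.163

θ = κ·ℓ = 0.7245 × 1.3833 = 1.00220 rad
ρ = (1 − cos θ)/κ = (1 − 0.53845)/0.7245 = 0.63706
z = sin θ / κ = 0.84266/0.7245 = 1.16309
x = ρ cos φ = 0.63706 × cos(347.46°) = 0.62186
y = ρ sin φ = 0.63706 × sin(347.46°) = -0.13832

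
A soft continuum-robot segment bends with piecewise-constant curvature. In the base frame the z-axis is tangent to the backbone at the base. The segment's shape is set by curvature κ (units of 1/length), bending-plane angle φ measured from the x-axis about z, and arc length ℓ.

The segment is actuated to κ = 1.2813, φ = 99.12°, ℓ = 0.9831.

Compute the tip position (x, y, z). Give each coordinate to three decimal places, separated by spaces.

θ = κ·ℓ = 1.2813 × 0.9831 = 1.25965 rad
ρ = (1 − cos θ)/κ = (1 − 0.30615)/1.2813 = 0.54152
z = sin θ / κ = 0.95198/1.2813 = 0.74298
x = ρ cos φ = 0.54152 × cos(99.12°) = -0.08583
y = ρ sin φ = 0.54152 × sin(99.12°) = 0.53467

-0.086 0.535 0.743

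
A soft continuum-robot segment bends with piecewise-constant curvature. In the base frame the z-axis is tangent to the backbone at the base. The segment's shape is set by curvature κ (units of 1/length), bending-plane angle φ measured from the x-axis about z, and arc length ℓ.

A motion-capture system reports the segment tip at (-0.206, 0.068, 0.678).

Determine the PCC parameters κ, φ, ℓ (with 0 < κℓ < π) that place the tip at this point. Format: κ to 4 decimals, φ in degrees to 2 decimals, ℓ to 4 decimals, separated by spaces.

ρ = √(x²+y²) = √(-0.206² + 0.068²) = 0.21693
φ = atan2(y, x) mod 360° = atan2(0.068, -0.206) = 161.7321°
|p|² = ρ² + z² = 0.21693² + 0.678² = 0.50674
κ = 2ρ / |p|² = 2×0.21693 / 0.50674 = 0.85618
θ = 2·atan2(ρ, z) = 2·atan2(0.21693, 0.678) = 0.61933 rad
ℓ = θ/κ = 0.61933/0.85618 = 0.72337

0.8562 161.73 0.7234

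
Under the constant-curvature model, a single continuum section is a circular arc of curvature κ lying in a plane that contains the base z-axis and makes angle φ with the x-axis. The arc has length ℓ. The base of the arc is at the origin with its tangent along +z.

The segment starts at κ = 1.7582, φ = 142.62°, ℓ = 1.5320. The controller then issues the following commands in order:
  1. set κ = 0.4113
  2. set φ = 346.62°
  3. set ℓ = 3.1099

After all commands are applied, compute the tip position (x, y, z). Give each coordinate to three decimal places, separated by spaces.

initial: κ=1.7582, φ=142.62°, ℓ=1.5320
cmd 1: set κ=0.4113 → (κ,φ,ℓ)=(0.4113,142.62°,1.5320) → tip=(-0.3710,0.2835,1.4326)
cmd 2: set φ=346.62° → (κ,φ,ℓ)=(0.4113,346.62°,1.5320) → tip=(0.4542,-0.1080,1.4326)
cmd 3: set ℓ=3.1099 → (κ,φ,ℓ)=(0.4113,346.62°,3.1099) → tip=(1.6851,-0.4008,2.3286)

1.685 -0.401 2.329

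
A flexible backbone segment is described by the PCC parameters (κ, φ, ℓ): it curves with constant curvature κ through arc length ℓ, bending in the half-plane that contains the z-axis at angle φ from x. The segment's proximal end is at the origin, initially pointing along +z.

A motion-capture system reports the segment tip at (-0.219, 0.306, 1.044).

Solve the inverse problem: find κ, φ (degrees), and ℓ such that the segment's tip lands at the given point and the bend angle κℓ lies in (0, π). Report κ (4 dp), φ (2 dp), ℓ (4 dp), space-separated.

0.6111 125.59 1.1322

ρ = √(x²+y²) = √(-0.219² + 0.306²) = 0.37629
φ = atan2(y, x) mod 360° = atan2(0.306, -0.219) = 125.5908°
|p|² = ρ² + z² = 0.37629² + 1.044² = 1.23153
κ = 2ρ / |p|² = 2×0.37629 / 1.23153 = 0.61110
θ = 2·atan2(ρ, z) = 2·atan2(0.37629, 1.044) = 0.69188 rad
ℓ = θ/κ = 0.69188/0.61110 = 1.13219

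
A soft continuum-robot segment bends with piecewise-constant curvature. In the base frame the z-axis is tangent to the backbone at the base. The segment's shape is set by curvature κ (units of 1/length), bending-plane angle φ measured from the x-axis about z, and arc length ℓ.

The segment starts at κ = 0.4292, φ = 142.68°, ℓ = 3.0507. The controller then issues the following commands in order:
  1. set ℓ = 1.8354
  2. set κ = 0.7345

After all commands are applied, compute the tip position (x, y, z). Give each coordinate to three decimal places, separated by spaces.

-0.844 0.643 1.328

initial: κ=0.4292, φ=142.68°, ℓ=3.0507
cmd 1: set ℓ=1.8354 → (κ,φ,ℓ)=(0.4292,142.68°,1.8354) → tip=(-0.5458,0.4161,1.6514)
cmd 2: set κ=0.7345 → (κ,φ,ℓ)=(0.7345,142.68°,1.8354) → tip=(-0.8436,0.6431,1.3278)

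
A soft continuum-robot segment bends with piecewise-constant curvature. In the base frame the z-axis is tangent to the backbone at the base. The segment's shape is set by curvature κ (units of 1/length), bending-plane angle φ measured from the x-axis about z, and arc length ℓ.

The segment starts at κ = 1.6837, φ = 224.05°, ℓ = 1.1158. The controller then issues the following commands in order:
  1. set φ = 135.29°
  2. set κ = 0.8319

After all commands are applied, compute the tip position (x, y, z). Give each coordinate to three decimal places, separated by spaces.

-0.342 0.339 0.962

initial: κ=1.6837, φ=224.05°, ℓ=1.1158
cmd 1: set φ=135.29° → (κ,φ,ℓ)=(1.6837,135.29°,1.1158) → tip=(-0.5500,0.5445,0.5660)
cmd 2: set κ=0.8319 → (κ,φ,ℓ)=(0.8319,135.29°,1.1158) → tip=(-0.3424,0.3389,0.9623)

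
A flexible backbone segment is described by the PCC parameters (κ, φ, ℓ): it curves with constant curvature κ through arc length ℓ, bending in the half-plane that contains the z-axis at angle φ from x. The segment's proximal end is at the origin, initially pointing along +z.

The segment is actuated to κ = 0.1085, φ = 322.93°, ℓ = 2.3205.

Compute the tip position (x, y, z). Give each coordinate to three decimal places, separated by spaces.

0.232 -0.175 2.296

θ = κ·ℓ = 0.1085 × 2.3205 = 0.25177 rad
ρ = (1 − cos θ)/κ = (1 − 0.96847)/0.1085 = 0.29058
z = sin θ / κ = 0.24912/0.1085 = 2.29606
x = ρ cos φ = 0.29058 × cos(322.93°) = 0.23185
y = ρ sin φ = 0.29058 × sin(322.93°) = -0.17516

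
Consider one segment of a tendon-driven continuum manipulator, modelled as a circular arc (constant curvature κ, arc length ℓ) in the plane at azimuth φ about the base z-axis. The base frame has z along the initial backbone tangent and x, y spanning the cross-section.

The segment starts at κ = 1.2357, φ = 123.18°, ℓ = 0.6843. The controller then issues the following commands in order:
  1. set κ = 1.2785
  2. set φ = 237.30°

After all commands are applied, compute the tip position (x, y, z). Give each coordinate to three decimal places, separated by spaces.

-0.152 -0.236 0.600

initial: κ=1.2357, φ=123.18°, ℓ=0.6843
cmd 1: set κ=1.2785 → (κ,φ,ℓ)=(1.2785,123.18°,0.6843) → tip=(-0.1536,0.2350,0.6003)
cmd 2: set φ=237.30° → (κ,φ,ℓ)=(1.2785,237.30°,0.6843) → tip=(-0.1517,-0.2362,0.6003)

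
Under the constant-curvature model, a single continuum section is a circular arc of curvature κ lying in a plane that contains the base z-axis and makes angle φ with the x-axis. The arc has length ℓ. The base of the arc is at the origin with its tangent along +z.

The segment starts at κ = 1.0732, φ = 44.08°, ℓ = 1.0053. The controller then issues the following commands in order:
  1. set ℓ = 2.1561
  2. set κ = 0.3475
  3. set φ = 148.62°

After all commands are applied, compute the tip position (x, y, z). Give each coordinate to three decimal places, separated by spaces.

-0.658 0.401 1.960

initial: κ=1.0732, φ=44.08°, ℓ=1.0053
cmd 1: set ℓ=2.1561 → (κ,φ,ℓ)=(1.0732,44.08°,2.1561) → tip=(1.1223,1.0868,0.6861)
cmd 2: set κ=0.3475 → (κ,φ,ℓ)=(0.3475,44.08°,2.1561) → tip=(0.5536,0.5361,1.9600)
cmd 3: set φ=148.62° → (κ,φ,ℓ)=(0.3475,148.62°,2.1561) → tip=(-0.6579,0.4013,1.9600)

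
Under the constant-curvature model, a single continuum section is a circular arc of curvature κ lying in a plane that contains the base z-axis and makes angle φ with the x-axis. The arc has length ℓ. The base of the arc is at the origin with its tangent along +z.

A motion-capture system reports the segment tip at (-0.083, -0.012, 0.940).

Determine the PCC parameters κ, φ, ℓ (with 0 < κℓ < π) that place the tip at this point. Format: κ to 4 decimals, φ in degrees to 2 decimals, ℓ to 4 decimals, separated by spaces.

ρ = √(x²+y²) = √(-0.083² + -0.012²) = 0.08386
φ = atan2(y, x) mod 360° = atan2(-0.012, -0.083) = 188.2267°
|p|² = ρ² + z² = 0.08386² + 0.940² = 0.89063
κ = 2ρ / |p|² = 2×0.08386 / 0.89063 = 0.18832
θ = 2·atan2(ρ, z) = 2·atan2(0.08386, 0.940) = 0.17796 rad
ℓ = θ/κ = 0.17796/0.18832 = 0.94498

0.1883 188.23 0.9450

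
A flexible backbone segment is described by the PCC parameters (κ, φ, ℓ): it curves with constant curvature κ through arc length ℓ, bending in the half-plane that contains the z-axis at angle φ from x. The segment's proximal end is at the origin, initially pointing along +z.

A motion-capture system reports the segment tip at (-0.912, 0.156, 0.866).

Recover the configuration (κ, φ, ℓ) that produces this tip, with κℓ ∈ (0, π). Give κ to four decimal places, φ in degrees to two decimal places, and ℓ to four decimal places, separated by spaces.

1.1522 170.29 1.4207

ρ = √(x²+y²) = √(-0.912² + 0.156²) = 0.92525
φ = atan2(y, x) mod 360° = atan2(0.156, -0.912) = 170.2933°
|p|² = ρ² + z² = 0.92525² + 0.866² = 1.60604
κ = 2ρ / |p|² = 2×0.92525 / 1.60604 = 1.15221
θ = 2·atan2(ρ, z) = 2·atan2(0.92525, 0.866) = 1.63692 rad
ℓ = θ/κ = 1.63692/1.15221 = 1.42068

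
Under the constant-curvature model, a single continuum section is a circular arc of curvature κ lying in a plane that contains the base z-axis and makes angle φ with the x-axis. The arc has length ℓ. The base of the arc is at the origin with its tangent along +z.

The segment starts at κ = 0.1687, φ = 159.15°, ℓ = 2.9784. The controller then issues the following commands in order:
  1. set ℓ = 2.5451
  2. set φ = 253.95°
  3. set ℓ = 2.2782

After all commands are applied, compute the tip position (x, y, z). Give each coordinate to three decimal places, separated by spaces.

initial: κ=0.1687, φ=159.15°, ℓ=2.9784
cmd 1: set ℓ=2.5451 → (κ,φ,ℓ)=(0.1687,159.15°,2.5451) → tip=(-0.5028,0.1915,2.4676)
cmd 2: set φ=253.95° → (κ,φ,ℓ)=(0.1687,253.95°,2.5451) → tip=(-0.1488,-0.5171,2.4676)
cmd 3: set ℓ=2.2782 → (κ,φ,ℓ)=(0.1687,253.95°,2.2782) → tip=(-0.1196,-0.4156,2.2225)

-0.120 -0.416 2.223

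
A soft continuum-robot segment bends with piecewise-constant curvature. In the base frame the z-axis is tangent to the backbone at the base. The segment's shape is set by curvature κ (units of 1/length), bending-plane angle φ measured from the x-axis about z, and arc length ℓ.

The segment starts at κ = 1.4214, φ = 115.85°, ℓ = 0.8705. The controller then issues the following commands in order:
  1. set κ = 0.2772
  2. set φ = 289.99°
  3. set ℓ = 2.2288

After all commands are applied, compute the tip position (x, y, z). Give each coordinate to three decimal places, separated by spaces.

initial: κ=1.4214, φ=115.85°, ℓ=0.8705
cmd 1: set κ=0.2772 → (κ,φ,ℓ)=(0.2772,115.85°,0.8705) → tip=(-0.0456,0.0941,0.8621)
cmd 2: set φ=289.99° → (κ,φ,ℓ)=(0.2772,289.99°,0.8705) → tip=(0.0357,-0.0982,0.8621)
cmd 3: set ℓ=2.2288 → (κ,φ,ℓ)=(0.2772,289.99°,2.2288) → tip=(0.2280,-0.6267,2.0897)

0.228 -0.627 2.090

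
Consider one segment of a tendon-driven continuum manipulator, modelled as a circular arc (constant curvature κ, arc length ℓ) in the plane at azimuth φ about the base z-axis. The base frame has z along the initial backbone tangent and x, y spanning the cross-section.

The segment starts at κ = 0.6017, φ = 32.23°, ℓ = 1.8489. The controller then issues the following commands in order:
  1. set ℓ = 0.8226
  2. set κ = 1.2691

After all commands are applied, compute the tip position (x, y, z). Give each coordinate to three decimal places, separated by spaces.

0.331 0.209 0.681

initial: κ=0.6017, φ=32.23°, ℓ=1.8489
cmd 1: set ℓ=0.8226 → (κ,φ,ℓ)=(0.6017,32.23°,0.8226) → tip=(0.1687,0.1064,0.7894)
cmd 2: set κ=1.2691 → (κ,φ,ℓ)=(1.2691,32.23°,0.8226) → tip=(0.3314,0.2089,0.6811)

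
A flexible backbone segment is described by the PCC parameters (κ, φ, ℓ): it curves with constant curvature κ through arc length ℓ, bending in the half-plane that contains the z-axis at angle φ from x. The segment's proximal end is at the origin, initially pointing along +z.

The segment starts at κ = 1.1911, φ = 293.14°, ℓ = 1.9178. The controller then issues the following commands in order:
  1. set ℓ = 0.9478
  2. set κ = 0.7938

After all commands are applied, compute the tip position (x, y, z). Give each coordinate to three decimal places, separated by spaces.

initial: κ=1.1911, φ=293.14°, ℓ=1.9178
cmd 1: set ℓ=0.9478 → (κ,φ,ℓ)=(1.1911,293.14°,0.9478) → tip=(0.1888,-0.4419,0.7589)
cmd 2: set κ=0.7938 → (κ,φ,ℓ)=(0.7938,293.14°,0.9478) → tip=(0.1336,-0.3127,0.8609)

0.134 -0.313 0.861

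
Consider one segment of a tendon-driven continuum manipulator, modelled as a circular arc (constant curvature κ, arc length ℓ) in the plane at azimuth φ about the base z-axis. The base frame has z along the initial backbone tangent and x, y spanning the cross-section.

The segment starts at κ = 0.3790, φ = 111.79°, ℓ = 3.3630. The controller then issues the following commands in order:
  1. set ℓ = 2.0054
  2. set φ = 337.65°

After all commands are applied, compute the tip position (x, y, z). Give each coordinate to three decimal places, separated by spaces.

0.672 -0.276 1.818

initial: κ=0.3790, φ=111.79°, ℓ=3.3630
cmd 1: set ℓ=2.0054 → (κ,φ,ℓ)=(0.3790,111.79°,2.0054) → tip=(-0.2695,0.6742,1.8178)
cmd 2: set φ=337.65° → (κ,φ,ℓ)=(0.3790,337.65°,2.0054) → tip=(0.6716,-0.2761,1.8178)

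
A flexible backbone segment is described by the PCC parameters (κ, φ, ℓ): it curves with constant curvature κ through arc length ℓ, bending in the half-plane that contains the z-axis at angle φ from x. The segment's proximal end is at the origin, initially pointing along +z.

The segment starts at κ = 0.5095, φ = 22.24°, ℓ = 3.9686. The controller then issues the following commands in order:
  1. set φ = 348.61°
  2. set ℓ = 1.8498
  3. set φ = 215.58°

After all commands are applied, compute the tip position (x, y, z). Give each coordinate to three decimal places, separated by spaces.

initial: κ=0.5095, φ=22.24°, ℓ=3.9686
cmd 1: set φ=348.61° → (κ,φ,ℓ)=(0.5095,348.61°,3.9686) → tip=(2.7630,-0.5566,1.7663)
cmd 2: set ℓ=1.8498 → (κ,φ,ℓ)=(0.5095,348.61°,1.8498) → tip=(0.7931,-0.1598,1.5879)
cmd 3: set φ=215.58° → (κ,φ,ℓ)=(0.5095,215.58°,1.8498) → tip=(-0.6580,-0.4707,1.5879)

-0.658 -0.471 1.588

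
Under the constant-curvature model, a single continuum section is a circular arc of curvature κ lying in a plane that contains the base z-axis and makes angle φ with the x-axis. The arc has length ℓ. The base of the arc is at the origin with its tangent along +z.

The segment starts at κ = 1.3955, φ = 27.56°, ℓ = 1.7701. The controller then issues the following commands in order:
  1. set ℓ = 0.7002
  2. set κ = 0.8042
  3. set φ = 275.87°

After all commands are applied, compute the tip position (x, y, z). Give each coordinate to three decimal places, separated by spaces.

initial: κ=1.3955, φ=27.56°, ℓ=1.7701
cmd 1: set ℓ=0.7002 → (κ,φ,ℓ)=(1.3955,27.56°,0.7002) → tip=(0.2799,0.1461,0.5940)
cmd 2: set κ=0.8042 → (κ,φ,ℓ)=(0.8042,27.56°,0.7002) → tip=(0.1702,0.0888,0.6638)
cmd 3: set φ=275.87° → (κ,φ,ℓ)=(0.8042,275.87°,0.7002) → tip=(0.0196,-0.1910,0.6638)

0.020 -0.191 0.664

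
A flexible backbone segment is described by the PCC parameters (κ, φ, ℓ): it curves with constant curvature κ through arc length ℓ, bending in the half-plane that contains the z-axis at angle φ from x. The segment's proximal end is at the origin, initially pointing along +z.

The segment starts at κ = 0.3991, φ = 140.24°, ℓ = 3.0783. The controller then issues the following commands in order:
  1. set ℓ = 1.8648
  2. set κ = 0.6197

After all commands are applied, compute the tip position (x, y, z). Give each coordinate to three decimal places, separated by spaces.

-0.740 0.616 1.477

initial: κ=0.3991, φ=140.24°, ℓ=3.0783
cmd 1: set ℓ=1.8648 → (κ,φ,ℓ)=(0.3991,140.24°,1.8648) → tip=(-0.5093,0.4237,1.6974)
cmd 2: set κ=0.6197 → (κ,φ,ℓ)=(0.6197,140.24°,1.8648) → tip=(-0.7401,0.6158,1.4766)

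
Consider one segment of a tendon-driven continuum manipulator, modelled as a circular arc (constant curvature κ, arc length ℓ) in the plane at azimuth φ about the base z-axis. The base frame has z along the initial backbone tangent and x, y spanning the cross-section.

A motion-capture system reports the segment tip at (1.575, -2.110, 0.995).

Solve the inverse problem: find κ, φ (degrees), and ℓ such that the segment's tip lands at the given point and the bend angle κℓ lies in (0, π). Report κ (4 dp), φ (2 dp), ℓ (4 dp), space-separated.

0.6647 306.74 3.6394

ρ = √(x²+y²) = √(1.575² + -2.110²) = 2.63301
φ = atan2(y, x) mod 360° = atan2(-2.110, 1.575) = 306.7393°
|p|² = ρ² + z² = 2.63301² + 0.995² = 7.92275
κ = 2ρ / |p|² = 2×2.63301 / 7.92275 = 0.66467
θ = 2·atan2(ρ, z) = 2·atan2(2.63301, 0.995) = 2.41898 rad
ℓ = θ/κ = 2.41898/0.66467 = 3.63937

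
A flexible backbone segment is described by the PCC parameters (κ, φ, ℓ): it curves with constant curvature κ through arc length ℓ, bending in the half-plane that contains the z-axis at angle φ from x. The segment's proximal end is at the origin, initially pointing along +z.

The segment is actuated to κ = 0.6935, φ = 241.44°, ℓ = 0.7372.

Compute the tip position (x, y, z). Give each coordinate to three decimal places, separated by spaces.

θ = κ·ℓ = 0.6935 × 0.7372 = 0.51125 rad
ρ = (1 − cos θ)/κ = (1 − 0.87213)/0.6935 = 0.18438
z = sin θ / κ = 0.48927/0.6935 = 0.70550
x = ρ cos φ = 0.18438 × cos(241.44°) = -0.08815
y = ρ sin φ = 0.18438 × sin(241.44°) = -0.16194

-0.088 -0.162 0.706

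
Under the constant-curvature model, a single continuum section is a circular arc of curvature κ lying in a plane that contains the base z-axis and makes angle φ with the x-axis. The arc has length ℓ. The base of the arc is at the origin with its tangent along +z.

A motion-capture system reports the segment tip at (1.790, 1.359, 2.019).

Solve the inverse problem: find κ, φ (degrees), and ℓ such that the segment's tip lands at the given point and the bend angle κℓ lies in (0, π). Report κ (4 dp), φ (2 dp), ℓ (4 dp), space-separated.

0.4925 37.21 3.4069

ρ = √(x²+y²) = √(1.790² + 1.359²) = 2.24744
φ = atan2(y, x) mod 360° = atan2(1.359, 1.790) = 37.2064°
|p|² = ρ² + z² = 2.24744² + 2.019² = 9.12734
κ = 2ρ / |p|² = 2×2.24744 / 9.12734 = 0.49246
θ = 2·atan2(ρ, z) = 2·atan2(2.24744, 2.019) = 1.67778 rad
ℓ = θ/κ = 1.67778/0.49246 = 3.40692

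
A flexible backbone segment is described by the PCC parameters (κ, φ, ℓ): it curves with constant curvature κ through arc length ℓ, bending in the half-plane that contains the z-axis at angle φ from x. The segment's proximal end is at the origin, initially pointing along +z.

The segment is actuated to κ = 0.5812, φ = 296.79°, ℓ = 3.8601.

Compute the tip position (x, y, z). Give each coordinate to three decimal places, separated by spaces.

θ = κ·ℓ = 0.5812 × 3.8601 = 2.24349 rad
ρ = (1 − cos θ)/κ = (1 − -0.62310)/0.5812 = 2.79266
z = sin θ / κ = 0.78215/0.5812 = 1.34574
x = ρ cos φ = 2.79266 × cos(296.79°) = 1.25871
y = ρ sin φ = 2.79266 × sin(296.79°) = -2.49291

1.259 -2.493 1.346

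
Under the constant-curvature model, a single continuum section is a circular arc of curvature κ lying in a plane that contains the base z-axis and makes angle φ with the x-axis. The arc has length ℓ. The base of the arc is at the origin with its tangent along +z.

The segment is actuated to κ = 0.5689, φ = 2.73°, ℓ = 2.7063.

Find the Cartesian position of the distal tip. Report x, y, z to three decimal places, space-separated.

θ = κ·ℓ = 0.5689 × 2.7063 = 1.53961 rad
ρ = (1 − cos θ)/κ = (1 − 0.03118)/0.5689 = 1.70298
z = sin θ / κ = 0.99951/0.5689 = 1.75692
x = ρ cos φ = 1.70298 × cos(2.73°) = 1.70104
y = ρ sin φ = 1.70298 × sin(2.73°) = 0.08111

1.701 0.081 1.757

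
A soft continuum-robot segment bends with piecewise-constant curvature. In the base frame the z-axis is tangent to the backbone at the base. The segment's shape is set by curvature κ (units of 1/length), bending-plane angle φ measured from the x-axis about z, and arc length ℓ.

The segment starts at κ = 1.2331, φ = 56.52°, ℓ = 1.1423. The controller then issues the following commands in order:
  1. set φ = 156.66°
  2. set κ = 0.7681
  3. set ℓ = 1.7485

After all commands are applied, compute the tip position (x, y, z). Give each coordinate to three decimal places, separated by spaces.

initial: κ=1.2331, φ=56.52°, ℓ=1.1423
cmd 1: set φ=156.66° → (κ,φ,ℓ)=(1.2331,156.66°,1.1423) → tip=(-0.6243,0.2694,0.8003)
cmd 2: set κ=0.7681 → (κ,φ,ℓ)=(0.7681,156.66°,1.1423) → tip=(-0.4313,0.1861,1.0013)
cmd 3: set ℓ=1.7485 → (κ,φ,ℓ)=(0.7681,156.66°,1.7485) → tip=(-0.9255,0.3993,1.2683)

-0.925 0.399 1.268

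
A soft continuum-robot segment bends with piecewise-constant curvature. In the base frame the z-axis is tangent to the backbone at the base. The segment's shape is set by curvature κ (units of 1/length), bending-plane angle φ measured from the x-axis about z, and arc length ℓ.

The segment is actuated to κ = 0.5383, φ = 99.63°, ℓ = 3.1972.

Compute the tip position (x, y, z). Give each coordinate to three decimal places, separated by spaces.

-0.357 2.106 1.837

θ = κ·ℓ = 0.5383 × 3.1972 = 1.72105 rad
ρ = (1 − cos θ)/κ = (1 − -0.14969)/0.5383 = 2.13578
z = sin θ / κ = 0.98873/0.5383 = 1.83677
x = ρ cos φ = 2.13578 × cos(99.63°) = -0.35728
y = ρ sin φ = 2.13578 × sin(99.63°) = 2.10569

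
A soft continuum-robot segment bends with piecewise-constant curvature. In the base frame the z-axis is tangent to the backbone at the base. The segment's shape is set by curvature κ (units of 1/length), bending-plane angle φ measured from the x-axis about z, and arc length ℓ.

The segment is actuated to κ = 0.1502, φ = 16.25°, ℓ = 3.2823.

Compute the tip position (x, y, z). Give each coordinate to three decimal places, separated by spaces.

0.761 0.222 3.151

θ = κ·ℓ = 0.1502 × 3.2823 = 0.49300 rad
ρ = (1 − cos θ)/κ = (1 − 0.88092)/0.1502 = 0.79283
z = sin θ / κ = 0.47327/0.1502 = 3.15095
x = ρ cos φ = 0.79283 × cos(16.25°) = 0.76116
y = ρ sin φ = 0.79283 × sin(16.25°) = 0.22186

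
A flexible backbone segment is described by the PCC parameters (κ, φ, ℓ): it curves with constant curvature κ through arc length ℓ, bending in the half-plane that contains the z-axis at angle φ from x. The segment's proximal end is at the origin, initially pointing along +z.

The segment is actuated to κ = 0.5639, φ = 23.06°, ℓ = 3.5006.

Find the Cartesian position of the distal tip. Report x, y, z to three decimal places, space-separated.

θ = κ·ℓ = 0.5639 × 3.5006 = 1.97399 rad
ρ = (1 − cos θ)/κ = (1 − -0.39236)/0.5639 = 2.46915
z = sin θ / κ = 0.91981/0.5639 = 1.63116
x = ρ cos φ = 2.46915 × cos(23.06°) = 2.27186
y = ρ sin φ = 2.46915 × sin(23.06°) = 0.96716

2.272 0.967 1.631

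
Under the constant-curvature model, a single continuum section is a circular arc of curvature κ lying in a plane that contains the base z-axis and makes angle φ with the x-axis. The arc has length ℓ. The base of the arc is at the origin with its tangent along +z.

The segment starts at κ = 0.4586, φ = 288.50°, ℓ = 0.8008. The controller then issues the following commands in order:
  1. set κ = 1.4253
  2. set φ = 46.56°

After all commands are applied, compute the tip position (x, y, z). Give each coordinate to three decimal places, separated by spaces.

initial: κ=0.4586, φ=288.50°, ℓ=0.8008
cmd 1: set κ=1.4253 → (κ,φ,ℓ)=(1.4253,288.50°,0.8008) → tip=(0.1299,-0.3883,0.6379)
cmd 2: set φ=46.56° → (κ,φ,ℓ)=(1.4253,46.56°,0.8008) → tip=(0.2816,0.2973,0.6379)

0.282 0.297 0.638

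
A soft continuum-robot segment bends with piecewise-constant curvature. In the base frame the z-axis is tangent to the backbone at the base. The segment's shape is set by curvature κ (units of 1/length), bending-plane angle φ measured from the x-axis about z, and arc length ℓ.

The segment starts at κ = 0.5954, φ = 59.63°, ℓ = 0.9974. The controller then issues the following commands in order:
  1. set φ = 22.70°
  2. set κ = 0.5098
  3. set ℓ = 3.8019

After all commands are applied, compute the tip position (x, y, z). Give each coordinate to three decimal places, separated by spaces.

initial: κ=0.5954, φ=59.63°, ℓ=0.9974
cmd 1: set φ=22.70° → (κ,φ,ℓ)=(0.5954,22.70°,0.9974) → tip=(0.2653,0.1110,0.9398)
cmd 2: set κ=0.5098 → (κ,φ,ℓ)=(0.5098,22.70°,0.9974) → tip=(0.2289,0.0958,0.9550)
cmd 3: set ℓ=3.8019 → (κ,φ,ℓ)=(0.5098,22.70°,3.8019) → tip=(2.4596,1.0289,1.8306)

2.460 1.029 1.831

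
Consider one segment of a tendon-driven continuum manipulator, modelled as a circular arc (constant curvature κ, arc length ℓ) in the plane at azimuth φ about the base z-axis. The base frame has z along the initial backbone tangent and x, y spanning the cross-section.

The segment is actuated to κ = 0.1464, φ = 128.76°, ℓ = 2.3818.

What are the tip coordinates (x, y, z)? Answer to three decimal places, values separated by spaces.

θ = κ·ℓ = 0.1464 × 2.3818 = 0.34870 rad
ρ = (1 − cos θ)/κ = (1 − 0.93982)/0.1464 = 0.41107
z = sin θ / κ = 0.34167/0.1464 = 2.33383
x = ρ cos φ = 0.41107 × cos(128.76°) = -0.25735
y = ρ sin φ = 0.41107 × sin(128.76°) = 0.32054

-0.257 0.321 2.334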